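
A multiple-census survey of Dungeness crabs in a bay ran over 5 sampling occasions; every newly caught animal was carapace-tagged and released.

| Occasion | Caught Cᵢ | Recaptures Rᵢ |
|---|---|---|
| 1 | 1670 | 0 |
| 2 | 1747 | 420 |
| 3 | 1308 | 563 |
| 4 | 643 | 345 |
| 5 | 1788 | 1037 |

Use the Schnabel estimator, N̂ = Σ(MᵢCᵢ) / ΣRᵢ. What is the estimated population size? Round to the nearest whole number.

Marked at large before each occasion: Mᵢ = Σⱼ<ᵢ (Cⱼ − Rⱼ) → M1=0, M2=1670, M3=2997, M4=3742, M5=4040
Σ MᵢCᵢ = 0·1670 + 1670·1747 + 2997·1308 + 3742·643 + 4040·1788 = 0 + 2917490 + 3920076 + 2406106 + 7223520 = 16467192
Σ Rᵢ = 0 + 420 + 563 + 345 + 1037 = 2365
N̂ = 16467192 / 2365 ≈ 6962.9 → 6963

N ≈ 6963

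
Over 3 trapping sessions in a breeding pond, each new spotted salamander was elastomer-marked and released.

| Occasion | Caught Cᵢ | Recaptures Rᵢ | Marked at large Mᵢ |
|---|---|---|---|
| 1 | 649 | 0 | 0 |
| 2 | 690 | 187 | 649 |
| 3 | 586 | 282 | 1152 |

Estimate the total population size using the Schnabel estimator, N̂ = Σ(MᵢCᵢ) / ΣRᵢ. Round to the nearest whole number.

Σ MᵢCᵢ = 0·649 + 649·690 + 1152·586 = 0 + 447810 + 675072 = 1122882
Σ Rᵢ = 0 + 187 + 282 = 469
N̂ = 1122882 / 469 ≈ 2394.2 → 2394

N ≈ 2394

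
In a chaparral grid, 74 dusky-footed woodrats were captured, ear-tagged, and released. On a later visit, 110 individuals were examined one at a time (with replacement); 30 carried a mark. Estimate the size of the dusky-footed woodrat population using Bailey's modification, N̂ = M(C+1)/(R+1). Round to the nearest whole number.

N̂ = 74·(110+1)/(30+1) = 74·111/31 = 8214/31 ≈ 265.0 → 265

N ≈ 265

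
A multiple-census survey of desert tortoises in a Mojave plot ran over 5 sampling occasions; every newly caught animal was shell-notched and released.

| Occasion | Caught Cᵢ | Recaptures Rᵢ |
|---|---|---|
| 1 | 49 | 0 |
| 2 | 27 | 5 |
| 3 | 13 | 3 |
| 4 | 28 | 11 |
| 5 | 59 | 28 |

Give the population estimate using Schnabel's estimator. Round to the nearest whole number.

Marked at large before each occasion: Mᵢ = Σⱼ<ᵢ (Cⱼ − Rⱼ) → M1=0, M2=49, M3=71, M4=81, M5=98
Σ MᵢCᵢ = 0·49 + 49·27 + 71·13 + 81·28 + 98·59 = 0 + 1323 + 923 + 2268 + 5782 = 10296
Σ Rᵢ = 0 + 5 + 3 + 11 + 28 = 47
N̂ = 10296 / 47 ≈ 219.1 → 219

N ≈ 219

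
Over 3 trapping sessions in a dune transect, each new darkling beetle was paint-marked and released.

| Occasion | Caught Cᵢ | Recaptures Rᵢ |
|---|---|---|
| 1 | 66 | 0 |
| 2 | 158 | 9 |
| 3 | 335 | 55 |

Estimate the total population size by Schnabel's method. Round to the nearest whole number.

N ≈ 1288

Marked at large before each occasion: Mᵢ = Σⱼ<ᵢ (Cⱼ − Rⱼ) → M1=0, M2=66, M3=215
Σ MᵢCᵢ = 0·66 + 66·158 + 215·335 = 0 + 10428 + 72025 = 82453
Σ Rᵢ = 0 + 9 + 55 = 64
N̂ = 82453 / 64 ≈ 1288.3 → 1288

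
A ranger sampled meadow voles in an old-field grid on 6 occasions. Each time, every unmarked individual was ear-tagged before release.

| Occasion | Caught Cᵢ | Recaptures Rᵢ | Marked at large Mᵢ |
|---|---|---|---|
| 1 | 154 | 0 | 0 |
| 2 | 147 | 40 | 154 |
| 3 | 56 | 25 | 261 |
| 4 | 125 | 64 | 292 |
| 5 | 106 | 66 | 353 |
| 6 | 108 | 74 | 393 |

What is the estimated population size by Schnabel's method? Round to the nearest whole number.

N ≈ 571

Σ MᵢCᵢ = 0·154 + 154·147 + 261·56 + 292·125 + 353·106 + 393·108 = 0 + 22638 + 14616 + 36500 + 37418 + 42444 = 153616
Σ Rᵢ = 0 + 40 + 25 + 64 + 66 + 74 = 269
N̂ = 153616 / 269 ≈ 571.1 → 571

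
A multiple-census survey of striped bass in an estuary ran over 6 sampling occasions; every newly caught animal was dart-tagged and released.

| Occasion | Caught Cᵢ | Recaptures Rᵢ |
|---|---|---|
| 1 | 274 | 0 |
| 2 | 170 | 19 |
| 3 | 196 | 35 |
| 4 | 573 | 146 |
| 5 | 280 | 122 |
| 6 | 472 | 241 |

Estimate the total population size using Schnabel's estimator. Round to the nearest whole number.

Marked at large before each occasion: Mᵢ = Σⱼ<ᵢ (Cⱼ − Rⱼ) → M1=0, M2=274, M3=425, M4=586, M5=1013, M6=1171
Σ MᵢCᵢ = 0·274 + 274·170 + 425·196 + 586·573 + 1013·280 + 1171·472 = 0 + 46580 + 83300 + 335778 + 283640 + 552712 = 1302010
Σ Rᵢ = 0 + 19 + 35 + 146 + 122 + 241 = 563
N̂ = 1302010 / 563 ≈ 2312.6 → 2313

N ≈ 2313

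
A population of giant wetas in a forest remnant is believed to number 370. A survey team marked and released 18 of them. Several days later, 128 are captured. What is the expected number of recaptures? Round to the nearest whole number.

expected recaptures ≈ 6

The marked fraction of the population is 18/370, so in a sample of 128 expect C·(M/N) marked.
E[R] = 18 × 128 / 370 = 2304 / 370 ≈ 6.2 → 6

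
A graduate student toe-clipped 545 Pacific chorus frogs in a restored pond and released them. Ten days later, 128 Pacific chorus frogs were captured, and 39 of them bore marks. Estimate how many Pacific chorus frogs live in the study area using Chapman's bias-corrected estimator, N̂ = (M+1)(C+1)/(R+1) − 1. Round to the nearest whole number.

N̂ = (545+1)(128+1)/(39+1) − 1 = 546·129/40 − 1
= 70434/40 − 1 ≈ 1760.8 − 1 ≈ 1759.8 → 1760

N ≈ 1760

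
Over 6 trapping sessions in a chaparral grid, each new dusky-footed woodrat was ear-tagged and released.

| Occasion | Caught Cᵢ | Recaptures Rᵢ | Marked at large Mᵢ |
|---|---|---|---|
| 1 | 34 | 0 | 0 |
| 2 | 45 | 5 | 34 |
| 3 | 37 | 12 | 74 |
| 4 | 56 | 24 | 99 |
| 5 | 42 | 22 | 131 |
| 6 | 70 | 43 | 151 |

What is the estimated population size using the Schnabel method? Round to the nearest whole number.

N ≈ 244

Σ MᵢCᵢ = 0·34 + 34·45 + 74·37 + 99·56 + 131·42 + 151·70 = 0 + 1530 + 2738 + 5544 + 5502 + 10570 = 25884
Σ Rᵢ = 0 + 5 + 12 + 24 + 22 + 43 = 106
N̂ = 25884 / 106 ≈ 244.2 → 244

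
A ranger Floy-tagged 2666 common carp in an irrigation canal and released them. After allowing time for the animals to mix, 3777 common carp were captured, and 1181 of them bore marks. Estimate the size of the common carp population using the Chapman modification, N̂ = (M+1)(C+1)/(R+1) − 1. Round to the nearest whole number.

N̂ = (2666+1)(3777+1)/(1181+1) − 1 = 2667·3778/1182 − 1
= 10075926/1182 − 1 ≈ 8524.47 − 1 ≈ 8523.47 → 8523

N ≈ 8523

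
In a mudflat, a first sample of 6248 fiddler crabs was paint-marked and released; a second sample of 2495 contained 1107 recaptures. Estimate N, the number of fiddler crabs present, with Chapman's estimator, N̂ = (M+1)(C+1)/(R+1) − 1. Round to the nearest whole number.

N ≈ 14,076

N̂ = (6248+1)(2495+1)/(1107+1) − 1 = 6249·2496/1108 − 1
= 15597504/1108 − 1 ≈ 14077.2 − 1 ≈ 14076.2 → 14076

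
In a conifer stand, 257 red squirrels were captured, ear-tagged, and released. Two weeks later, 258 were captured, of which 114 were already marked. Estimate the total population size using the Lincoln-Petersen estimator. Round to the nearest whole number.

N ≈ 582

If marked individuals mix randomly, R/C ≈ M/N, giving N ≈ M·C/R.
N = (257 × 258) / 114 = 66306 / 114 ≈ 581.6 → 582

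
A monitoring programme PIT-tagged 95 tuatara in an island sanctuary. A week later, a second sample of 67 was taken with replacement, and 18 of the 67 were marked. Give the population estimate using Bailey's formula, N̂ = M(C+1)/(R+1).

N̂ = 95·(67+1)/(18+1) = 95·68/19 = 6460/19 = 340

N = 340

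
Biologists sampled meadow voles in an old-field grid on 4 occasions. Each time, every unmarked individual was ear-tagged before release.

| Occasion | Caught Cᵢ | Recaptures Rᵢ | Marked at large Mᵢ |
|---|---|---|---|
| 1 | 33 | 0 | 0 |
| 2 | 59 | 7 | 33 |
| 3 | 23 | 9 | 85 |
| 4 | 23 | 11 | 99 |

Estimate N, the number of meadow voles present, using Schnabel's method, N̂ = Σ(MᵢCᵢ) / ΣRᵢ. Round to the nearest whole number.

Σ MᵢCᵢ = 0·33 + 33·59 + 85·23 + 99·23 = 0 + 1947 + 1955 + 2277 = 6179
Σ Rᵢ = 0 + 7 + 9 + 11 = 27
N̂ = 6179 / 27 ≈ 228.9 → 229

N ≈ 229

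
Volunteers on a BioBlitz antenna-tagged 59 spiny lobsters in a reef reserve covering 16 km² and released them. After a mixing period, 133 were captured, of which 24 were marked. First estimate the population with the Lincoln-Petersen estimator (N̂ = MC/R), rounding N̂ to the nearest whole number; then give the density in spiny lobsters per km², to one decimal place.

N̂ = 59·133/24 = 7847/24 ≈ 327.0 → 327
Density = N̂ / area = 327 / 16 ≈ 20.44 → 20.4 per km²

density ≈ 20.4 spiny lobsters per km²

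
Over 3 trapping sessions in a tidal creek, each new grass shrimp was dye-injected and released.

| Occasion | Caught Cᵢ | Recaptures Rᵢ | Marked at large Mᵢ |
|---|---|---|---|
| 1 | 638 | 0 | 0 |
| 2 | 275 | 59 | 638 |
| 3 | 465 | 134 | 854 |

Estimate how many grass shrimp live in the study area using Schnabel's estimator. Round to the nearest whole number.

Σ MᵢCᵢ = 0·638 + 638·275 + 854·465 = 0 + 175450 + 397110 = 572560
Σ Rᵢ = 0 + 59 + 134 = 193
N̂ = 572560 / 193 ≈ 2966.6 → 2967

N ≈ 2967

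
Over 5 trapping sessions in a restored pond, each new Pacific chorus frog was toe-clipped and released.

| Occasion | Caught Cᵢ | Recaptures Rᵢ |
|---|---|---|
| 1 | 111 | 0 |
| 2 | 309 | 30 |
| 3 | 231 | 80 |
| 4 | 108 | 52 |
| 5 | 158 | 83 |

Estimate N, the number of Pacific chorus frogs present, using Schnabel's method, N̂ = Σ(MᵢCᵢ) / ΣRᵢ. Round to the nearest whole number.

Marked at large before each occasion: Mᵢ = Σⱼ<ᵢ (Cⱼ − Rⱼ) → M1=0, M2=111, M3=390, M4=541, M5=597
Σ MᵢCᵢ = 0·111 + 111·309 + 390·231 + 541·108 + 597·158 = 0 + 34299 + 90090 + 58428 + 94326 = 277143
Σ Rᵢ = 0 + 30 + 80 + 52 + 83 = 245
N̂ = 277143 / 245 ≈ 1131.2 → 1131

N ≈ 1131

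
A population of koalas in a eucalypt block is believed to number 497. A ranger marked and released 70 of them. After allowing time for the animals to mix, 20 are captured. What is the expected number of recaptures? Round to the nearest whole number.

expected recaptures ≈ 3

The marked fraction of the population is 70/497, so in a sample of 20 expect C·(M/N) marked.
E[R] = 70 × 20 / 497 = 1400 / 497 ≈ 2.8 → 3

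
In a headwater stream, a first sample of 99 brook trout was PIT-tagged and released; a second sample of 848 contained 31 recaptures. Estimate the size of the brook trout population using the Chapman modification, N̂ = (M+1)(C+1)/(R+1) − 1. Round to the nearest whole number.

N̂ = (99+1)(848+1)/(31+1) − 1 = 100·849/32 − 1
= 84900/32 − 1 ≈ 2653.1 − 1 ≈ 2652.1 → 2652

N ≈ 2652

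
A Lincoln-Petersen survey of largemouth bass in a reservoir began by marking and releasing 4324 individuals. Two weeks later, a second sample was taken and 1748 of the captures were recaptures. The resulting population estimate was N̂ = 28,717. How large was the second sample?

From N = M·C/R: C = N·R / M = 28717·1748 / 4324 = 50197316 / 4324 = 11609.

C = 11609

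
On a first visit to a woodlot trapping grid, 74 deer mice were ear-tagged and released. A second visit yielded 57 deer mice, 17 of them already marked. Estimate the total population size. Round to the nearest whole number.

Lincoln-Petersen assumes M/N = R/C, so N = M·C / R.
N = (74 × 57) / 17 = 4218 / 17 ≈ 248.1 → 248

N ≈ 248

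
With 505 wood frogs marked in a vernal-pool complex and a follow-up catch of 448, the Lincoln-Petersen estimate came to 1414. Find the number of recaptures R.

R = 160

From N = M·C/R: R = M·C / N = 505·448 / 1414 = 226240 / 1414 = 160.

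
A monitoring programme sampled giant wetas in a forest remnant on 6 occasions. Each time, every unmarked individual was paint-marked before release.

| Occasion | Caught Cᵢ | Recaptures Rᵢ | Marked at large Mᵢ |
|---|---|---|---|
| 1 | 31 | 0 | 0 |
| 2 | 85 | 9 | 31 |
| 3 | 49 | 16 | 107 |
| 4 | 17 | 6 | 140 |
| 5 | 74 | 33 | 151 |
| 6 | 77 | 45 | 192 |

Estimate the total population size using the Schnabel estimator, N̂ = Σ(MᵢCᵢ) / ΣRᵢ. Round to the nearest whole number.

Σ MᵢCᵢ = 0·31 + 31·85 + 107·49 + 140·17 + 151·74 + 192·77 = 0 + 2635 + 5243 + 2380 + 11174 + 14784 = 36216
Σ Rᵢ = 0 + 9 + 16 + 6 + 33 + 45 = 109
N̂ = 36216 / 109 ≈ 332.3 → 332

N ≈ 332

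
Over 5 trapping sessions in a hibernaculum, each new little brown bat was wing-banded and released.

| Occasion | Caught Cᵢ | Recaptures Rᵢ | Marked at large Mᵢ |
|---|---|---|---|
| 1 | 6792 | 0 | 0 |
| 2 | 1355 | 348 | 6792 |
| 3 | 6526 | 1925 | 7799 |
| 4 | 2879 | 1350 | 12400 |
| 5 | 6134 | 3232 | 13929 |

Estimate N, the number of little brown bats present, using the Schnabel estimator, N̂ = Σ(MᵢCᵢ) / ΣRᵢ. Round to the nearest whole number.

Σ MᵢCᵢ = 0·6792 + 6792·1355 + 7799·6526 + 12400·2879 + 13929·6134 = 0 + 9203160 + 50896274 + 35699600 + 85440486 = 181239520
Σ Rᵢ = 0 + 348 + 1925 + 1350 + 3232 = 6855
N̂ = 181239520 / 6855 ≈ 26439.0 → 26439

N ≈ 26,439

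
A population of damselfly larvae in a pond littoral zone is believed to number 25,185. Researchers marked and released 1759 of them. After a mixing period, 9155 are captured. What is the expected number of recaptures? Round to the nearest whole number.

The marked fraction of the population is 1759/25185, so in a sample of 9155 expect C·(M/N) marked.
E[R] = 1759 × 9155 / 25185 = 16103645 / 25185 ≈ 639.4 → 639

expected recaptures ≈ 639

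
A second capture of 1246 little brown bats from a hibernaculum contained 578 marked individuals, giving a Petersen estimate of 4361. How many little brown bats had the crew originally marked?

From N = M·C/R: M = N·R / C = 4361·578 / 1246 = 2520658 / 1246 = 2023.

M = 2023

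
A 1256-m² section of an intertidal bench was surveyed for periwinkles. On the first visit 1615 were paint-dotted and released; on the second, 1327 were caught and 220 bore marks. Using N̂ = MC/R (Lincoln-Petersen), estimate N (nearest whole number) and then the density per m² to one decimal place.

N̂ = 1615·1327/220 = 2143105/220 ≈ 9741.4 → 9741
Density = N̂ / area = 9741 / 1256 ≈ 7.76 → 7.8 per m²

density ≈ 7.8 periwinkles per m²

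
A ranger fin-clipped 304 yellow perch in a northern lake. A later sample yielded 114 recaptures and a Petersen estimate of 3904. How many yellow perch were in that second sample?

C = 1464

From N = M·C/R: C = N·R / M = 3904·114 / 304 = 445056 / 304 = 1464.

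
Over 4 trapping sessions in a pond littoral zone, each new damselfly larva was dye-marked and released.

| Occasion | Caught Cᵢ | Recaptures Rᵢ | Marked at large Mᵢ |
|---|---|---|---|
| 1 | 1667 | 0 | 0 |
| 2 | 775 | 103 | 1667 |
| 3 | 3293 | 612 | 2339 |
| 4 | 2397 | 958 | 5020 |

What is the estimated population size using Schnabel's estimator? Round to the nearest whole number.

Σ MᵢCᵢ = 0·1667 + 1667·775 + 2339·3293 + 5020·2397 = 0 + 1291925 + 7702327 + 12032940 = 21027192
Σ Rᵢ = 0 + 103 + 612 + 958 = 1673
N̂ = 21027192 / 1673 ≈ 12568.6 → 12569

N ≈ 12,569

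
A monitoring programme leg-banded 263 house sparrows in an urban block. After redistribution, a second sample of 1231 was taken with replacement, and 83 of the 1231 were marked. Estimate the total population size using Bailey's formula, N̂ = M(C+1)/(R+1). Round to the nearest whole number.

N ≈ 3857

N̂ = 263·(1231+1)/(83+1) = 263·1232/84 = 324016/84 ≈ 3857.3 → 3857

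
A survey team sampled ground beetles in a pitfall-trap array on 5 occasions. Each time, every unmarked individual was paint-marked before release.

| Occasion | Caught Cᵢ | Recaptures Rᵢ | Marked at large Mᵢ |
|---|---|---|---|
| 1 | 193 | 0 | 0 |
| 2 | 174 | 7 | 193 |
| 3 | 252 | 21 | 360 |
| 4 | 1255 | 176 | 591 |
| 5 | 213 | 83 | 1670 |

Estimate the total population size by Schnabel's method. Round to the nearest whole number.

N ≈ 4257

Σ MᵢCᵢ = 0·193 + 193·174 + 360·252 + 591·1255 + 1670·213 = 0 + 33582 + 90720 + 741705 + 355710 = 1221717
Σ Rᵢ = 0 + 7 + 21 + 176 + 83 = 287
N̂ = 1221717 / 287 ≈ 4256.9 → 4257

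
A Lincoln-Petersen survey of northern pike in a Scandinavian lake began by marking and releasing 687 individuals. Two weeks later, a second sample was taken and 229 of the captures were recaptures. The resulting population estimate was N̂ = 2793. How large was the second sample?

From N = M·C/R: C = N·R / M = 2793·229 / 687 = 639597 / 687 = 931.

C = 931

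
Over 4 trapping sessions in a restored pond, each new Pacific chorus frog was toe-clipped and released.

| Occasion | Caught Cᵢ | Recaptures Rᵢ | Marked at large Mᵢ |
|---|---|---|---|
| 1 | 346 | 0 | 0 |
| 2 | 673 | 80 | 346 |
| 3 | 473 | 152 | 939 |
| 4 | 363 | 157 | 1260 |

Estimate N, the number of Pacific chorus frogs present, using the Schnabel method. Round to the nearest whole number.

N ≈ 2916

Σ MᵢCᵢ = 0·346 + 346·673 + 939·473 + 1260·363 = 0 + 232858 + 444147 + 457380 = 1134385
Σ Rᵢ = 0 + 80 + 152 + 157 = 389
N̂ = 1134385 / 389 ≈ 2916.2 → 2916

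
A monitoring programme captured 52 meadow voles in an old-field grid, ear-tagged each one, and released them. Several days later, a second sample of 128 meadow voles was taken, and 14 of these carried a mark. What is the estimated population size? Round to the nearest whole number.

Lincoln-Petersen assumes M/N = R/C, so N = M·C / R.
N = (52 × 128) / 14 = 6656 / 14 ≈ 475.4 → 475

N ≈ 475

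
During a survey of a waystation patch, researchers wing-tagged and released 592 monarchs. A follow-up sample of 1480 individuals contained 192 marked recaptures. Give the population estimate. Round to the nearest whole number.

N ≈ 4563

If marked individuals mix randomly, R/C ≈ M/N, giving N ≈ M·C/R.
N = (592 × 1480) / 192 = 876160 / 192 ≈ 4563.3 → 4563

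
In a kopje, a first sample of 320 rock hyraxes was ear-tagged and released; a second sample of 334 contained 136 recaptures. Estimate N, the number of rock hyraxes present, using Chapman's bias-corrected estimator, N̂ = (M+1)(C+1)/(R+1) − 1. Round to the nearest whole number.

N̂ = (320+1)(334+1)/(136+1) − 1 = 321·335/137 − 1
= 107535/137 − 1 ≈ 784.9 − 1 ≈ 783.9 → 784

N ≈ 784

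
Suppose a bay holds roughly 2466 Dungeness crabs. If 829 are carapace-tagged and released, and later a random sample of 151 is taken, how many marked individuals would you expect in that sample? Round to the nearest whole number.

Expected recaptures E[R] = M·C / N.
E[R] = 829 × 151 / 2466 = 125179 / 2466 ≈ 50.8 → 51

expected recaptures ≈ 51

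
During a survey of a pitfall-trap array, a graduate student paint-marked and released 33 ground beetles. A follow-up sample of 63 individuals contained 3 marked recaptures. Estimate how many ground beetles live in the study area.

N = (33 × 63) / 3 = 2079 / 3 = 693

N = 693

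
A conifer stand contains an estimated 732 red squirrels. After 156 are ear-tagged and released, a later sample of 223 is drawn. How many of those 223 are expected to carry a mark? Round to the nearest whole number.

expected recaptures ≈ 48

The marked fraction of the population is 156/732, so in a sample of 223 expect C·(M/N) marked.
E[R] = 156 × 223 / 732 = 34788 / 732 ≈ 47.5 → 48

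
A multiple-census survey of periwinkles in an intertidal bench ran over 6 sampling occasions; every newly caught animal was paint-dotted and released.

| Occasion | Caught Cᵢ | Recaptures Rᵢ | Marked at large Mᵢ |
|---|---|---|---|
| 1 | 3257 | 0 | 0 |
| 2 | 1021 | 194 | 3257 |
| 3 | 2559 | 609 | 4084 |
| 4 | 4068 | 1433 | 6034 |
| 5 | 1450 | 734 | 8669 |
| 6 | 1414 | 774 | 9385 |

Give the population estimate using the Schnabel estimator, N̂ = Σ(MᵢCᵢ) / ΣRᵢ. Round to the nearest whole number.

N ≈ 17,138

Σ MᵢCᵢ = 0·3257 + 3257·1021 + 4084·2559 + 6034·4068 + 8669·1450 + 9385·1414 = 0 + 3325397 + 10450956 + 24546312 + 12570050 + 13270390 = 64163105
Σ Rᵢ = 0 + 194 + 609 + 1433 + 734 + 774 = 3744
N̂ = 64163105 / 3744 ≈ 17137.6 → 17138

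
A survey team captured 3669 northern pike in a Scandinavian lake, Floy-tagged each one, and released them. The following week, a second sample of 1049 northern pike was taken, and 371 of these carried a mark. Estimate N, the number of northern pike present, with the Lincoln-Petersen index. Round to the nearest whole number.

If marked individuals mix randomly, R/C ≈ M/N, giving N ≈ M·C/R.
N = (3669 × 1049) / 371 = 3848781 / 371 ≈ 10374.1 → 10374

N ≈ 10,374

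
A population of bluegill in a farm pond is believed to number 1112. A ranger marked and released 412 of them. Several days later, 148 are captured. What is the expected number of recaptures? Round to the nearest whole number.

expected recaptures ≈ 55

Expected recaptures E[R] = M·C / N.
E[R] = 412 × 148 / 1112 = 60976 / 1112 ≈ 54.8 → 55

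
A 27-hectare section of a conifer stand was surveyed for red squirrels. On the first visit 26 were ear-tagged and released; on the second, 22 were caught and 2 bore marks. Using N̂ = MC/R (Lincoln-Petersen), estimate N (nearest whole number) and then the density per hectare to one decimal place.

N̂ = 26·22/2 = 572/2 = 286
Density = N̂ / area = 286 / 27 ≈ 10.59 → 10.6 per hectare

density ≈ 10.6 red squirrels per hectare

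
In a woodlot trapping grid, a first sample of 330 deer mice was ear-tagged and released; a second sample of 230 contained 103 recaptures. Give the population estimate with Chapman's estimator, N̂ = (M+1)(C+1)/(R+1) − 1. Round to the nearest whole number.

N ≈ 734

N̂ = (330+1)(230+1)/(103+1) − 1 = 331·231/104 − 1
= 76461/104 − 1 ≈ 735.2 − 1 ≈ 734.2 → 734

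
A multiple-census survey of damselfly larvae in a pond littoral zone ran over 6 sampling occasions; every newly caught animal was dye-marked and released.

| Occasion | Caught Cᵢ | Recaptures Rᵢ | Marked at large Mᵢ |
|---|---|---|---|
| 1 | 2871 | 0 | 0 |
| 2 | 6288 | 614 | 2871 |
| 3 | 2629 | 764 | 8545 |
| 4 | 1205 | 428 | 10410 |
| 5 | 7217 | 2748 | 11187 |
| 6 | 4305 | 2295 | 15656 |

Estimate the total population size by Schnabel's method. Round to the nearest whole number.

Σ MᵢCᵢ = 0·2871 + 2871·6288 + 8545·2629 + 10410·1205 + 11187·7217 + 15656·4305 = 0 + 18052848 + 22464805 + 12544050 + 80736579 + 67399080 = 201197362
Σ Rᵢ = 0 + 614 + 764 + 428 + 2748 + 2295 = 6849
N̂ = 201197362 / 6849 ≈ 29376.2 → 29376

N ≈ 29,376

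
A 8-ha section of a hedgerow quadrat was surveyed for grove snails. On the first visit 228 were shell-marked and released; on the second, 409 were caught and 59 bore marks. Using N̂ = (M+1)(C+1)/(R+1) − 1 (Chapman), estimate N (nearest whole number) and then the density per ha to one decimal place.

N̂ = 229·410/60 − 1 = 93890/60 − 1 ≈ 1563.8 → 1564
Density = N̂ / area = 1564 / 8 ≈ 195.50 → 195.5 per ha

density ≈ 195.5 grove snails per ha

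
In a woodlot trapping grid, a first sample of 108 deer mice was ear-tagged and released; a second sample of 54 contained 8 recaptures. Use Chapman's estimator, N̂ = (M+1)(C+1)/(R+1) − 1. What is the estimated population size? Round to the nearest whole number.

N ≈ 665

N̂ = (108+1)(54+1)/(8+1) − 1 = 109·55/9 − 1
= 5995/9 − 1 ≈ 666.1 − 1 ≈ 665.1 → 665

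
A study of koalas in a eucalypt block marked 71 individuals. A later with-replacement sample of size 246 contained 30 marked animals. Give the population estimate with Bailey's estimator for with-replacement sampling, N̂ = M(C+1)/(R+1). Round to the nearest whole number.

N ≈ 566

N̂ = 71·(246+1)/(30+1) = 71·247/31 = 17537/31 ≈ 565.7 → 566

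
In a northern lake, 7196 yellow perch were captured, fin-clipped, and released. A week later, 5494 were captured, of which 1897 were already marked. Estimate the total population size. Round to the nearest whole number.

N ≈ 20,841

The marked fraction in the recapture sample should equal the marked fraction in the population: 1897/5494 = 7196/N.
N = (7196 × 5494) / 1897 = 39534824 / 1897 ≈ 20840.7 → 20841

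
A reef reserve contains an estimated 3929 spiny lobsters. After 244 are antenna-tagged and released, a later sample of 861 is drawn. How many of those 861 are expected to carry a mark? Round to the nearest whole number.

expected recaptures ≈ 53

The marked fraction of the population is 244/3929, so in a sample of 861 expect C·(M/N) marked.
E[R] = 244 × 861 / 3929 = 210084 / 3929 ≈ 53.47 → 53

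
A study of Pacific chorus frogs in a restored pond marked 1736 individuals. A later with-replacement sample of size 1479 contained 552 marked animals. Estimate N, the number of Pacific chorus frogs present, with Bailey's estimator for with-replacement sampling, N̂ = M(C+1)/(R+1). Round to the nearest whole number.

N ≈ 4646

N̂ = 1736·(1479+1)/(552+1) = 1736·1480/553 = 2569280/553 ≈ 4646.1 → 4646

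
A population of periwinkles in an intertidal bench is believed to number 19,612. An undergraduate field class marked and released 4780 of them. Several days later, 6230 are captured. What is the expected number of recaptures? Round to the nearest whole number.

expected recaptures ≈ 1518

The marked fraction of the population is 4780/19612, so in a sample of 6230 expect C·(M/N) marked.
E[R] = 4780 × 6230 / 19612 = 29779400 / 19612 ≈ 1518.4 → 1518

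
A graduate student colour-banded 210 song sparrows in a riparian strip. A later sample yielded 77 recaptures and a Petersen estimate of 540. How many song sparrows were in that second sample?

From N = M·C/R: C = N·R / M = 540·77 / 210 = 41580 / 210 = 198.

C = 198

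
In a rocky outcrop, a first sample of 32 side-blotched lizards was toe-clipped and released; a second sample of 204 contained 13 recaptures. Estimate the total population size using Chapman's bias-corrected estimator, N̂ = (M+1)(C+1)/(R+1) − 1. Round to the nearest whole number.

N̂ = (32+1)(204+1)/(13+1) − 1 = 33·205/14 − 1
= 6765/14 − 1 ≈ 483.2 − 1 ≈ 482.2 → 482

N ≈ 482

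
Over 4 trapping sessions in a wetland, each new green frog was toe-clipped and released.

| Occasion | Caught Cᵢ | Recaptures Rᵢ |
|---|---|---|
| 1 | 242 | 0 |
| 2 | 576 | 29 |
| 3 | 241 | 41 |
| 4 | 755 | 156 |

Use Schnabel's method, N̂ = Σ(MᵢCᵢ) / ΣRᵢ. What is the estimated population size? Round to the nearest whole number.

N ≈ 4762

Marked at large before each occasion: Mᵢ = Σⱼ<ᵢ (Cⱼ − Rⱼ) → M1=0, M2=242, M3=789, M4=989
Σ MᵢCᵢ = 0·242 + 242·576 + 789·241 + 989·755 = 0 + 139392 + 190149 + 746695 = 1076236
Σ Rᵢ = 0 + 29 + 41 + 156 = 226
N̂ = 1076236 / 226 ≈ 4762.1 → 4762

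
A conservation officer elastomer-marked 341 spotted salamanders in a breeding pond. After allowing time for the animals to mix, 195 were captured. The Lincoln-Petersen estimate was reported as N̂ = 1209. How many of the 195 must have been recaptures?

From N = M·C/R: R = M·C / N = 341·195 / 1209 = 66495 / 1209 = 55.

R = 55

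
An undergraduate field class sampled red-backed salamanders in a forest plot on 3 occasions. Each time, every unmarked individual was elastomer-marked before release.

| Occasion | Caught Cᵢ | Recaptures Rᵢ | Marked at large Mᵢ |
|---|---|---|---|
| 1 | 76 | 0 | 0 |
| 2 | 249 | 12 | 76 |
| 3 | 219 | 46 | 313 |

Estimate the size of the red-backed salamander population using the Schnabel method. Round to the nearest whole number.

Σ MᵢCᵢ = 0·76 + 76·249 + 313·219 = 0 + 18924 + 68547 = 87471
Σ Rᵢ = 0 + 12 + 46 = 58
N̂ = 87471 / 58 ≈ 1508.1 → 1508

N ≈ 1508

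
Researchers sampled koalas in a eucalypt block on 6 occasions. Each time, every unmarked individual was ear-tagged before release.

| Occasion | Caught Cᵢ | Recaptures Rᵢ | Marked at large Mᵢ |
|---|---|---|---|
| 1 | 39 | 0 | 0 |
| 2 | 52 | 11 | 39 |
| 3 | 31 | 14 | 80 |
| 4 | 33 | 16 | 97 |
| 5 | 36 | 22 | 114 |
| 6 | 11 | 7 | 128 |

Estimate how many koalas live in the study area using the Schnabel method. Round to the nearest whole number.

N ≈ 189

Σ MᵢCᵢ = 0·39 + 39·52 + 80·31 + 97·33 + 114·36 + 128·11 = 0 + 2028 + 2480 + 3201 + 4104 + 1408 = 13221
Σ Rᵢ = 0 + 11 + 14 + 16 + 22 + 7 = 70
N̂ = 13221 / 70 ≈ 188.9 → 189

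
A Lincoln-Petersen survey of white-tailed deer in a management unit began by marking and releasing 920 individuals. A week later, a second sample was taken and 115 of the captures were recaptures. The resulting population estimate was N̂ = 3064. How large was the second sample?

C = 383

From N = M·C/R: C = N·R / M = 3064·115 / 920 = 352360 / 920 = 383.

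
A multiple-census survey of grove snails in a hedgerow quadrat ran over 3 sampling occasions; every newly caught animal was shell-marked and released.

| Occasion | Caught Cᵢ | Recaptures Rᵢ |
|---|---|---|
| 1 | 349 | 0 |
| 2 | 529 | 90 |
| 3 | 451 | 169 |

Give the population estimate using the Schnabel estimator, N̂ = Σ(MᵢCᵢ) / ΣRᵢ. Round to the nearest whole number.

N ≈ 2085

Marked at large before each occasion: Mᵢ = Σⱼ<ᵢ (Cⱼ − Rⱼ) → M1=0, M2=349, M3=788
Σ MᵢCᵢ = 0·349 + 349·529 + 788·451 = 0 + 184621 + 355388 = 540009
Σ Rᵢ = 0 + 90 + 169 = 259
N̂ = 540009 / 259 ≈ 2085.0 → 2085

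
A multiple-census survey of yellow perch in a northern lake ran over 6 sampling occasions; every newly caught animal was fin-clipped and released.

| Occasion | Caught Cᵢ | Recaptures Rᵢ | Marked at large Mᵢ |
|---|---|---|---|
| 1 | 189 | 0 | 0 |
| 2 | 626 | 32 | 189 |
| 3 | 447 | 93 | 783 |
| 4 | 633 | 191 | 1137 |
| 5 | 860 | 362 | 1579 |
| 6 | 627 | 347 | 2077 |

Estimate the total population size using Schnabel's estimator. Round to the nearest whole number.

N ≈ 3754

Σ MᵢCᵢ = 0·189 + 189·626 + 783·447 + 1137·633 + 1579·860 + 2077·627 = 0 + 118314 + 350001 + 719721 + 1357940 + 1302279 = 3848255
Σ Rᵢ = 0 + 32 + 93 + 191 + 362 + 347 = 1025
N̂ = 3848255 / 1025 ≈ 3754.4 → 3754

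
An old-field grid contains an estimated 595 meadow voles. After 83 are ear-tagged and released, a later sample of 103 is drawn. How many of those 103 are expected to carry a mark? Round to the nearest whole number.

expected recaptures ≈ 14

The marked fraction of the population is 83/595, so in a sample of 103 expect C·(M/N) marked.
E[R] = 83 × 103 / 595 = 8549 / 595 ≈ 14.4 → 14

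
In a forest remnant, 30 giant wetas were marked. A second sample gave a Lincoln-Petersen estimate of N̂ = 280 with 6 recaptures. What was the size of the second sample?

From N = M·C/R: C = N·R / M = 280·6 / 30 = 1680 / 30 = 56.

C = 56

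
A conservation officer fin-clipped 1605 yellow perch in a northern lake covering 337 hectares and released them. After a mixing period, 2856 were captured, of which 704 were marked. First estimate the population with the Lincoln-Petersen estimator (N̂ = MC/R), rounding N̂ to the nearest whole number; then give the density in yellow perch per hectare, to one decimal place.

N̂ = 1605·2856/704 = 4583880/704 ≈ 6511.2 → 6511
Density = N̂ / area = 6511 / 337 ≈ 19.32 → 19.3 per hectare

density ≈ 19.3 yellow perch per hectare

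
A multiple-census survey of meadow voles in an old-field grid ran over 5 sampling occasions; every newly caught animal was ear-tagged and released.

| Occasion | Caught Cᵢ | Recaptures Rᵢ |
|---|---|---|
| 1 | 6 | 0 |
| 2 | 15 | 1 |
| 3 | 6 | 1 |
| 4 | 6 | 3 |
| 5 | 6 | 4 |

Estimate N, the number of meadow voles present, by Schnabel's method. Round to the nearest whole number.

N ≈ 59

Marked at large before each occasion: Mᵢ = Σⱼ<ᵢ (Cⱼ − Rⱼ) → M1=0, M2=6, M3=20, M4=25, M5=28
Σ MᵢCᵢ = 0·6 + 6·15 + 20·6 + 25·6 + 28·6 = 0 + 90 + 120 + 150 + 168 = 528
Σ Rᵢ = 0 + 1 + 1 + 3 + 4 = 9
N̂ = 528 / 9 ≈ 58.7 → 59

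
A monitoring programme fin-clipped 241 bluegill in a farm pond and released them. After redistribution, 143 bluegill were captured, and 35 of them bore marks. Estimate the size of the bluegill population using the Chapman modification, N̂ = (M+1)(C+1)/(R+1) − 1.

N = 967

N̂ = (241+1)(143+1)/(35+1) − 1 = 242·144/36 − 1
= 34848/36 − 1 = 968 − 1 = 967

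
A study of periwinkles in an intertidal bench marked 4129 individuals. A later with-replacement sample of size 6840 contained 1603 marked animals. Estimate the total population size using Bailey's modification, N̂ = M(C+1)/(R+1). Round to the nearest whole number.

N ≈ 17,610

N̂ = 4129·(6840+1)/(1603+1) = 4129·6841/1604 = 28246489/1604 ≈ 17610.0 → 17610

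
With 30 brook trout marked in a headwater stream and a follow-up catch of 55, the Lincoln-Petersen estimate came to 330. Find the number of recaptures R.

From N = M·C/R: R = M·C / N = 30·55 / 330 = 1650 / 330 = 5.

R = 5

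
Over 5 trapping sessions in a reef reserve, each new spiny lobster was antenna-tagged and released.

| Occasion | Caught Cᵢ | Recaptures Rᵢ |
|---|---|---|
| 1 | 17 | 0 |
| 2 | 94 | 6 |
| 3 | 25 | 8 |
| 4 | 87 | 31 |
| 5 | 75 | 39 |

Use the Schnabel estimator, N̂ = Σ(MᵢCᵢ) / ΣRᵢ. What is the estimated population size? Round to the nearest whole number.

N ≈ 336

Marked at large before each occasion: Mᵢ = Σⱼ<ᵢ (Cⱼ − Rⱼ) → M1=0, M2=17, M3=105, M4=122, M5=178
Σ MᵢCᵢ = 0·17 + 17·94 + 105·25 + 122·87 + 178·75 = 0 + 1598 + 2625 + 10614 + 13350 = 28187
Σ Rᵢ = 0 + 6 + 8 + 31 + 39 = 84
N̂ = 28187 / 84 ≈ 335.6 → 336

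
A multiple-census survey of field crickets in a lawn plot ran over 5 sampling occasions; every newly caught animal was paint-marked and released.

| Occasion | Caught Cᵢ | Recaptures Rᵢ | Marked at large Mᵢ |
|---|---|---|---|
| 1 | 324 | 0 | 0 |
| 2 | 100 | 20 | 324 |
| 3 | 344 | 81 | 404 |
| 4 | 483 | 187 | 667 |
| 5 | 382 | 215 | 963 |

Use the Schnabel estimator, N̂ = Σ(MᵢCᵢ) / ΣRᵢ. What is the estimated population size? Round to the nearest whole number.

Σ MᵢCᵢ = 0·324 + 324·100 + 404·344 + 667·483 + 963·382 = 0 + 32400 + 138976 + 322161 + 367866 = 861403
Σ Rᵢ = 0 + 20 + 81 + 187 + 215 = 503
N̂ = 861403 / 503 ≈ 1712.5 → 1713

N ≈ 1713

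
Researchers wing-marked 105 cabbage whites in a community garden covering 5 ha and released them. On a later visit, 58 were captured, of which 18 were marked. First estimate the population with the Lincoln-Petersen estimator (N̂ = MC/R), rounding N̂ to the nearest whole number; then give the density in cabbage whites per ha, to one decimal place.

density ≈ 67.6 cabbage whites per ha

N̂ = 105·58/18 = 6090/18 ≈ 338.3 → 338
Density = N̂ / area = 338 / 5 ≈ 67.60 → 67.6 per ha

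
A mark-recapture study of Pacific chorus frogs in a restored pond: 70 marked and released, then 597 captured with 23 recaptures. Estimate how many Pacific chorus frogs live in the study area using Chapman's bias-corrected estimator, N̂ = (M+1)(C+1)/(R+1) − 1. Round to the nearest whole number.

N ≈ 1768

N̂ = (70+1)(597+1)/(23+1) − 1 = 71·598/24 − 1
= 42458/24 − 1 ≈ 1769.1 − 1 ≈ 1768.1 → 1768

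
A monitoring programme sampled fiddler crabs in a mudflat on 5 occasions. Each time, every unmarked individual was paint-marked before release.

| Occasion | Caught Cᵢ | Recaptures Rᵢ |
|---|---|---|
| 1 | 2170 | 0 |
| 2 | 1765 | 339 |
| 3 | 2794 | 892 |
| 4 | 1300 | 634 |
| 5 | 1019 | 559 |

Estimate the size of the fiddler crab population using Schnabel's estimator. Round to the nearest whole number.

Marked at large before each occasion: Mᵢ = Σⱼ<ᵢ (Cⱼ − Rⱼ) → M1=0, M2=2170, M3=3596, M4=5498, M5=6164
Σ MᵢCᵢ = 0·2170 + 2170·1765 + 3596·2794 + 5498·1300 + 6164·1019 = 0 + 3830050 + 10047224 + 7147400 + 6281116 = 27305790
Σ Rᵢ = 0 + 339 + 892 + 634 + 559 = 2424
N̂ = 27305790 / 2424 ≈ 11264.8 → 11265

N ≈ 11,265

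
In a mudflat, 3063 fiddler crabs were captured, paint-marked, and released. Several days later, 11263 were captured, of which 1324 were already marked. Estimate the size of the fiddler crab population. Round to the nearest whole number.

N ≈ 26,056

The marked fraction in the recapture sample should equal the marked fraction in the population: 1324/11263 = 3063/N.
N = (3063 × 11263) / 1324 = 34498569 / 1324 ≈ 26056.3 → 26056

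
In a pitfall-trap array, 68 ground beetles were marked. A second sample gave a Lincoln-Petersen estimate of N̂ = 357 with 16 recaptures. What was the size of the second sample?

C = 84

From N = M·C/R: C = N·R / M = 357·16 / 68 = 5712 / 68 = 84.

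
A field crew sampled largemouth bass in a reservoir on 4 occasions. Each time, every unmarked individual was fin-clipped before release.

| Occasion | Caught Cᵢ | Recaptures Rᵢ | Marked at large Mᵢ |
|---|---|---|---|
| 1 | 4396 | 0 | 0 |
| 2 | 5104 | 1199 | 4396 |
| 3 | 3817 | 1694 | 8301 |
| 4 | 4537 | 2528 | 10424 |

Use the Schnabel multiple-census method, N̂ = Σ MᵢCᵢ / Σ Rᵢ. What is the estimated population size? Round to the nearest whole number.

N ≈ 18,708

Σ MᵢCᵢ = 0·4396 + 4396·5104 + 8301·3817 + 10424·4537 = 0 + 22437184 + 31684917 + 47293688 = 101415789
Σ Rᵢ = 0 + 1199 + 1694 + 2528 = 5421
N̂ = 101415789 / 5421 ≈ 18707.9 → 18708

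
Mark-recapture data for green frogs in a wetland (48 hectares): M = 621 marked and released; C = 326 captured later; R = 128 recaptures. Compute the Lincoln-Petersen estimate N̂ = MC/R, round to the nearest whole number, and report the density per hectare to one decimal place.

density ≈ 33.0 green frogs per hectare

N̂ = 621·326/128 = 202446/128 ≈ 1581.6 → 1582
Density = N̂ / area = 1582 / 48 ≈ 32.96 → 33.0 per hectare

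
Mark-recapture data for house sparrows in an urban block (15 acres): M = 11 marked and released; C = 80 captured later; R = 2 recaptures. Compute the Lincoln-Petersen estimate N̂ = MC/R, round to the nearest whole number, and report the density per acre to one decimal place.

density ≈ 29.3 house sparrows per acre

N̂ = 11·80/2 = 880/2 = 440
Density = N̂ / area = 440 / 15 ≈ 29.33 → 29.3 per acre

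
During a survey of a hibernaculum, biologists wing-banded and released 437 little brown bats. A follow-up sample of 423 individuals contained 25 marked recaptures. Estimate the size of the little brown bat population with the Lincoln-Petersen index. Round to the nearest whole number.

N ≈ 7394

N = (437 × 423) / 25 = 184851 / 25 ≈ 7394.0 → 7394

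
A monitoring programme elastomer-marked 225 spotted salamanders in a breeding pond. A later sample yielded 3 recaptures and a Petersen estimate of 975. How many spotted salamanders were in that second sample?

C = 13

From N = M·C/R: C = N·R / M = 975·3 / 225 = 2925 / 225 = 13.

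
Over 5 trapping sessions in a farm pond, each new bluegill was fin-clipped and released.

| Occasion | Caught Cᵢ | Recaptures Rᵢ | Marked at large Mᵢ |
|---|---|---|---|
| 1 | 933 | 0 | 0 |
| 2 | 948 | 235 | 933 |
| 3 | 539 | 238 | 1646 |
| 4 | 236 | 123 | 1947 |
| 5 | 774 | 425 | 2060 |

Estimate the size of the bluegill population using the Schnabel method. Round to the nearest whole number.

N ≈ 3747

Σ MᵢCᵢ = 0·933 + 933·948 + 1646·539 + 1947·236 + 2060·774 = 0 + 884484 + 887194 + 459492 + 1594440 = 3825610
Σ Rᵢ = 0 + 235 + 238 + 123 + 425 = 1021
N̂ = 3825610 / 1021 ≈ 3746.9 → 3747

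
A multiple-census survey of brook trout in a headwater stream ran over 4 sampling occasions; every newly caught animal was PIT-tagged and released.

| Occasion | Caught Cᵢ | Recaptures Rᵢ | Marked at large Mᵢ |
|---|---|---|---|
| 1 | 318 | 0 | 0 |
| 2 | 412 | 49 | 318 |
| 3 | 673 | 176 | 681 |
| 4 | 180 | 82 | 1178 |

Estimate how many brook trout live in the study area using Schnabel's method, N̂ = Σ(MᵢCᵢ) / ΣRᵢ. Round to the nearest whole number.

Σ MᵢCᵢ = 0·318 + 318·412 + 681·673 + 1178·180 = 0 + 131016 + 458313 + 212040 = 801369
Σ Rᵢ = 0 + 49 + 176 + 82 = 307
N̂ = 801369 / 307 ≈ 2610.3 → 2610

N ≈ 2610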